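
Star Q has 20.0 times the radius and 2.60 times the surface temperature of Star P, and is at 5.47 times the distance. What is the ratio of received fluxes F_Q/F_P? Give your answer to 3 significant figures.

611

L_Q/L_P = (R_Q/R_P)²(T_Q/T_P)⁴ = (20.0)² × (2.60)⁴ = 1.828×10^4.
F_Q/F_P = (L_Q/L_P)/(d_Q/d_P)² = 1.828×10^4 / (5.47)² = 610.9.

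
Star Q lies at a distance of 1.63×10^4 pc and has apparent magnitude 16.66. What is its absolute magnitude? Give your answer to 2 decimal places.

0.60

M = m − 5 log₁₀(d/10 pc) = 16.66 − 5 log₁₀(1.63×10^4/10)
  = 16.66 − 5 × 3.212 = 16.66 − 16.06 = 0.60.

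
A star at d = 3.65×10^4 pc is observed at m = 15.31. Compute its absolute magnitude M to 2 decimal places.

-2.50

M = m − 5 log₁₀(d/10 pc) = 15.31 − 5 log₁₀(3.65×10^4/10)
  = 15.31 − 5 × 3.562 = 15.31 − 17.81 = -2.50.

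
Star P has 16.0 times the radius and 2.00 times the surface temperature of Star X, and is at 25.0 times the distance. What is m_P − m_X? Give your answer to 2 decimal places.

-2.04

L_P/L_X = (16.0)²(2.00)⁴ = 4096.
F_P/F_X = (L_P/L_X)/(d_P/d_X)² = 4096/625.0 = 6.554.
m_P − m_X = −2.5 log₁₀(6.554) = -2.04.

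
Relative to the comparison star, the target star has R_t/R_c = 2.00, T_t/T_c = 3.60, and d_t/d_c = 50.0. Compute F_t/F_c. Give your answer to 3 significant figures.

0.269

L_t/L_c = (R_t/R_c)²(T_t/T_c)⁴ = (2.00)² × (3.60)⁴ = 671.8.
F_t/F_c = (L_t/L_c)/(d_t/d_c)² = 671.8 / (50.0)² = 0.2687.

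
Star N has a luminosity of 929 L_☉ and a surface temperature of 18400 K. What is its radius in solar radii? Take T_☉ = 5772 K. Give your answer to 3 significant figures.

R/R_☉ = √(L/L_☉) / (T/T_☉)² = √(929) / (3.188)²
       = 30.48 / 10.16 = 2.999.

3.00 solar radii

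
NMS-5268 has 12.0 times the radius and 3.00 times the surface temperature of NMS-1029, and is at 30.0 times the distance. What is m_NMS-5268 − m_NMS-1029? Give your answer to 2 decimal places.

L_NMS-5268/L_NMS-1029 = (12.0)²(3.00)⁴ = 1.166×10^4.
F_NMS-5268/F_NMS-1029 = (L_NMS-5268/L_NMS-1029)/(d_NMS-5268/d_NMS-1029)² = 1.166×10^4/900.0 = 12.96.
m_NMS-5268 − m_NMS-1029 = −2.5 log₁₀(12.96) = -2.78.

-2.78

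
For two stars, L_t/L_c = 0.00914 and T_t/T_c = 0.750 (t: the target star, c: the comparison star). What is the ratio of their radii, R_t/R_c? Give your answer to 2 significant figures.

0.17

L ∝ R²T⁴ gives R ∝ √L / T², so
R_t/R_c = √(0.00914) / (0.750)² = 0.09560 / 0.5625 = 0.1700.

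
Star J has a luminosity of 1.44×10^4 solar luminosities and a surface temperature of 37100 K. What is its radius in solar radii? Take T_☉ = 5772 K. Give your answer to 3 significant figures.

2.90 solar radii

R/R_☉ = √(L/L_☉) / (T/T_☉)² = √(1.44×10^4) / (6.428)²
       = 120.0 / 41.31 = 2.905.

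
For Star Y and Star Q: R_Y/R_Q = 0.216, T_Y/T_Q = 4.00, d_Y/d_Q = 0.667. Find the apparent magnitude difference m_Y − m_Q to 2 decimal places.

L_Y/L_Q = (0.216)²(4.00)⁴ = 11.94.
F_Y/F_Q = (L_Y/L_Q)/(d_Y/d_Q)² = 11.94/0.4449 = 26.85.
m_Y − m_Q = −2.5 log₁₀(26.85) = -3.57.

-3.57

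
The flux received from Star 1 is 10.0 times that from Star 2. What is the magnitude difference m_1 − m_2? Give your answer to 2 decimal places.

m_1 − m_2 = −2.5 log₁₀(F_1/F_2) = −2.5 log₁₀(10.0) = −2.5 × (1.000) = -2.500.

-2.50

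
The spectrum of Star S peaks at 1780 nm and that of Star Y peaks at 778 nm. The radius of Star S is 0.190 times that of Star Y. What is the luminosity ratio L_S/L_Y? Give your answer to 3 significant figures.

Wien's law gives T ∝ 1/λ_max, so T_S/T_Y = λ_Y/λ_S = 778/1780 = 0.4371.
Then L ∝ R²T⁴ gives L_S/L_Y = (0.190)² × (0.4371)⁴ = 0.03610 × 0.03650 = 0.001317.

0.00132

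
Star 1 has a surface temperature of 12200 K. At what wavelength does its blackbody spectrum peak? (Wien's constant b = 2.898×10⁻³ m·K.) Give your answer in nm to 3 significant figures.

λ_max = b/T = 2.898×10⁻³ / 12200 = 2.38×10^-7 m = 237.5 nm.

238 nm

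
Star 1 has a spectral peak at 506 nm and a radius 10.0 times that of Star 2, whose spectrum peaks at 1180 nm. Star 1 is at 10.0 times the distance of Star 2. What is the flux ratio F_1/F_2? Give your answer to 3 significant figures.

29.6

Wien's law: T_1/T_2 = λ_2/λ_1 = 1180/506 = 2.332.
L_1/L_2 = (R_1/R_2)²(T_1/T_2)⁴ = (10.0)²(2.332)⁴ = 2958.
F_1/F_2 = (L_1/L_2)/(d_1/d_2)² = 2958/(10.0)² = 29.58.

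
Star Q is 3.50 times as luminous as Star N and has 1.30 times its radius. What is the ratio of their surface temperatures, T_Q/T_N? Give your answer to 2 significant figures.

1.2

L ∝ R²T⁴ gives T ∝ (L/R²)^(1/4), so
T_Q/T_N = (3.50 / 1.30²)^(1/4) = (2.071)^(1/4) = 1.200.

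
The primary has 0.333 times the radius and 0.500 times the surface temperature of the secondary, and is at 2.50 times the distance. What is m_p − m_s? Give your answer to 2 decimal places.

L_p/L_s = (0.333)²(0.500)⁴ = 0.006931.
F_p/F_s = (L_p/L_s)/(d_p/d_s)² = 0.006931/6.250 = 0.001109.
m_p − m_s = −2.5 log₁₀(0.001109) = 7.39.

7.39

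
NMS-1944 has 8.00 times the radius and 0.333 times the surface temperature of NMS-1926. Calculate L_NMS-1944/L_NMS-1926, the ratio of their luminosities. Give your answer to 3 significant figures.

0.787

From the Stefan–Boltzmann law, L ∝ R²T⁴, so
L_NMS-1944/L_NMS-1926 = (R_NMS-1944/R_NMS-1926)² (T_NMS-1944/T_NMS-1926)⁴ = (8.00)² × (0.333)⁴ = 64.00 × 0.01230 = 0.7870.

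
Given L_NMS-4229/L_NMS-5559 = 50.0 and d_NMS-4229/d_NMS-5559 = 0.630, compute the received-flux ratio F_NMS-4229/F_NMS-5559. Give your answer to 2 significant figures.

F = L/(4πd²), so F_NMS-4229/F_NMS-5559 = (L_NMS-4229/L_NMS-5559) / (d_NMS-4229/d_NMS-5559)²
= 50.0 / (0.630)² = 50.0 / 0.3969 = 126.0.

1.3×10^2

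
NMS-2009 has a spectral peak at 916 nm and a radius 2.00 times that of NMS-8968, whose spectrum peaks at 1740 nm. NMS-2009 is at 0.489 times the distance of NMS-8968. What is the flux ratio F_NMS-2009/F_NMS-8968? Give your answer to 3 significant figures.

Wien's law: T_NMS-2009/T_NMS-8968 = λ_NMS-8968/λ_NMS-2009 = 1740/916 = 1.900.
L_NMS-2009/L_NMS-8968 = (R_NMS-2009/R_NMS-8968)²(T_NMS-2009/T_NMS-8968)⁴ = (2.00)²(1.900)⁴ = 52.08.
F_NMS-2009/F_NMS-8968 = (L_NMS-2009/L_NMS-8968)/(d_NMS-2009/d_NMS-8968)² = 52.08/(0.489)² = 217.8.

218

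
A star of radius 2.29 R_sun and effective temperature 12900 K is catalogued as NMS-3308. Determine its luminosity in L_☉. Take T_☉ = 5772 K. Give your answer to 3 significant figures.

131 L_☉

L/L_☉ = (R/R_☉)² (T/T_☉)⁴ = (2.29)² × (12900/5772)⁴
       = 5.244 × (2.235)⁴ = 5.244 × 24.95 = 130.8.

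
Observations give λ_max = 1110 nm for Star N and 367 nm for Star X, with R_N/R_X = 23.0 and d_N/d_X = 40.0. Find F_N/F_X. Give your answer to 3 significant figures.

0.00395

Wien's law: T_N/T_X = λ_X/λ_N = 367/1110 = 0.3306.
L_N/L_X = (R_N/R_X)²(T_N/T_X)⁴ = (23.0)²(0.3306)⁴ = 6.322.
F_N/F_X = (L_N/L_X)/(d_N/d_X)² = 6.322/(40.0)² = 0.003951.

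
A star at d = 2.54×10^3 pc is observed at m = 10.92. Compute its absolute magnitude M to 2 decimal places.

-1.10

M = m − 5 log₁₀(d/10 pc) = 10.92 − 5 log₁₀(2.54×10^3/10)
  = 10.92 − 5 × 2.405 = 10.92 − 12.02 = -1.10.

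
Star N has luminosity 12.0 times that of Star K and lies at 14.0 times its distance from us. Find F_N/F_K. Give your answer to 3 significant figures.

0.0612

F = L/(4πd²), so F_N/F_K = (L_N/L_K) / (d_N/d_K)²
= 12.0 / (14.0)² = 12.0 / 196.0 = 0.06122.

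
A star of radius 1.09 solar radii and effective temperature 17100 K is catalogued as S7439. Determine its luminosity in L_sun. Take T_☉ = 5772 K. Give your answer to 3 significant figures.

L/L_☉ = (R/R_☉)² (T/T_☉)⁴ = (1.09)² × (17100/5772)⁴
       = 1.188 × (2.963)⁴ = 1.188 × 77.03 = 91.52.

91.5 L_sun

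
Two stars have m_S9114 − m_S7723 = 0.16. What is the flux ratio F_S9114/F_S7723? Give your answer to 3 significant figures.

F_S9114/F_S7723 = 10^(−(m_S9114 − m_S7723)/2.5) = 10^(-0.16/2.5) = 10^-0.064 = 0.8630.

0.863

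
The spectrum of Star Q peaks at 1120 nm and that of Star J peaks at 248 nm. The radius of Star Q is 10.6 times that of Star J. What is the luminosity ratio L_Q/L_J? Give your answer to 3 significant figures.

Wien's law gives T ∝ 1/λ_max, so T_Q/T_J = λ_J/λ_Q = 248/1120 = 0.2214.
Then L ∝ R²T⁴ gives L_Q/L_J = (10.6)² × (0.2214)⁴ = 112.4 × 0.002404 = 0.2701.

0.270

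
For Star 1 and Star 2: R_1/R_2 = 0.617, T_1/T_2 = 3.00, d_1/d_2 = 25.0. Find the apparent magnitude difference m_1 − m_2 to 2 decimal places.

3.27

L_1/L_2 = (0.617)²(3.00)⁴ = 30.84.
F_1/F_2 = (L_1/L_2)/(d_1/d_2)² = 30.84/625.0 = 0.04934.
m_1 − m_2 = −2.5 log₁₀(0.04934) = 3.27.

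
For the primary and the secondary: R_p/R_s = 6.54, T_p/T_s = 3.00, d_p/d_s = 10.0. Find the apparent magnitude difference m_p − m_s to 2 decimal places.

L_p/L_s = (6.54)²(3.00)⁴ = 3464.
F_p/F_s = (L_p/L_s)/(d_p/d_s)² = 3464/100.0 = 34.64.
m_p − m_s = −2.5 log₁₀(34.64) = -3.85.

-3.85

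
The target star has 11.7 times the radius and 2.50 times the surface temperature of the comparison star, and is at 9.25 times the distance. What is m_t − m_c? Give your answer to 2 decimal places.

-4.49

L_t/L_c = (11.7)²(2.50)⁴ = 5347.
F_t/F_c = (L_t/L_c)/(d_t/d_c)² = 5347/85.56 = 62.50.
m_t − m_c = −2.5 log₁₀(62.50) = -4.49.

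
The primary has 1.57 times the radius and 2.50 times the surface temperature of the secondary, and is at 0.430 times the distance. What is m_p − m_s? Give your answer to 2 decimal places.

-6.79

L_p/L_s = (1.57)²(2.50)⁴ = 96.29.
F_p/F_s = (L_p/L_s)/(d_p/d_s)² = 96.29/0.1849 = 520.7.
m_p − m_s = −2.5 log₁₀(520.7) = -6.79.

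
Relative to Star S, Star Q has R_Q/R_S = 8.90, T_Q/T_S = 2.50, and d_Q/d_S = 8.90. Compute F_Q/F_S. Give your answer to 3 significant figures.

L_Q/L_S = (R_Q/R_S)²(T_Q/T_S)⁴ = (8.90)² × (2.50)⁴ = 3094.
F_Q/F_S = (L_Q/L_S)/(d_Q/d_S)² = 3094 / (8.90)² = 39.06.

39.1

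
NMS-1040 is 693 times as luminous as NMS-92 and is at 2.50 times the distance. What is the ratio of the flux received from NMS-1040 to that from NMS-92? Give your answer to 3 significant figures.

F = L/(4πd²), so F_NMS-1040/F_NMS-92 = (L_NMS-1040/L_NMS-92) / (d_NMS-1040/d_NMS-92)²
= 693 / (2.50)² = 693 / 6.250 = 110.9.

111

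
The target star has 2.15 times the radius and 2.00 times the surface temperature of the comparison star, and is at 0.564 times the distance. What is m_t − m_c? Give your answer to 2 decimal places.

-5.92

L_t/L_c = (2.15)²(2.00)⁴ = 73.96.
F_t/F_c = (L_t/L_c)/(d_t/d_c)² = 73.96/0.3181 = 232.5.
m_t − m_c = −2.5 log₁₀(232.5) = -5.92.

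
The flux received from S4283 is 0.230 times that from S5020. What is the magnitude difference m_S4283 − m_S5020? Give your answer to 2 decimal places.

m_S4283 − m_S5020 = −2.5 log₁₀(F_S4283/F_S5020) = −2.5 log₁₀(0.230) = −2.5 × (-0.638) = 1.596.

1.60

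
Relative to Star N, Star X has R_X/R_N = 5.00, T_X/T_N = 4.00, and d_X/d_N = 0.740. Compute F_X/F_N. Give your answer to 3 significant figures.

L_X/L_N = (R_X/R_N)²(T_X/T_N)⁴ = (5.00)² × (4.00)⁴ = 6400.
F_X/F_N = (L_X/L_N)/(d_X/d_N)² = 6400 / (0.740)² = 1.169×10^4.

1.17×10^4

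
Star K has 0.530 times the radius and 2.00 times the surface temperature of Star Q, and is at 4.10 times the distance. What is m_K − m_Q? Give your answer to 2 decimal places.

1.43

L_K/L_Q = (0.530)²(2.00)⁴ = 4.494.
F_K/F_Q = (L_K/L_Q)/(d_K/d_Q)² = 4.494/16.81 = 0.2674.
m_K − m_Q = −2.5 log₁₀(0.2674) = 1.43.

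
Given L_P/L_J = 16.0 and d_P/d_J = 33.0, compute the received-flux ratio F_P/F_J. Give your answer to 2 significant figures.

0.015

F = L/(4πd²), so F_P/F_J = (L_P/L_J) / (d_P/d_J)²
= 16.0 / (33.0)² = 16.0 / 1089 = 0.01469.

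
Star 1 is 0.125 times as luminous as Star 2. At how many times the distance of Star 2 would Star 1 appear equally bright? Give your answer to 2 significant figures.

Equal flux requires L_1/d_1² = L_2/d_2², so d_1/d_2 = √(L_1/L_2)
= √(0.125) = 0.3536.

0.35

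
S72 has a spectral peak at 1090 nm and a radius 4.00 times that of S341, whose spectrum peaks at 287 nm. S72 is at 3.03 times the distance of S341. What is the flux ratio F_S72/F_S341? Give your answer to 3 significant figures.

Wien's law: T_S72/T_S341 = λ_S341/λ_S72 = 287/1090 = 0.2633.
L_S72/L_S341 = (R_S72/R_S341)²(T_S72/T_S341)⁴ = (4.00)²(0.2633)⁴ = 0.07690.
F_S72/F_S341 = (L_S72/L_S341)/(d_S72/d_S341)² = 0.07690/(3.03)² = 0.008376.

0.00838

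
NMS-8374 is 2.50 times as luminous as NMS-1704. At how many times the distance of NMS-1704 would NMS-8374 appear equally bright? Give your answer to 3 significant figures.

Equal flux requires L_NMS-8374/d_NMS-8374² = L_NMS-1704/d_NMS-1704², so d_NMS-8374/d_NMS-1704 = √(L_NMS-8374/L_NMS-1704)
= √(2.50) = 1.581.

1.58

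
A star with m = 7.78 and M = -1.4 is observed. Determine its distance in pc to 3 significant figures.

685 pc

m − M = 5 log₁₀(d/10 pc)
7.78 − (-1.4) = 9.18 = 5 log₁₀(d/10)
d = 10 × 10^(9.18/5) = 10 × 10^1.836 = 685.5 pc.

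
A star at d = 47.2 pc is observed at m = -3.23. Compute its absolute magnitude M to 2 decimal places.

-6.60

M = m − 5 log₁₀(d/10 pc) = -3.23 − 5 log₁₀(47.2/10)
  = -3.23 − 5 × 0.674 = -3.23 − 3.37 = -6.60.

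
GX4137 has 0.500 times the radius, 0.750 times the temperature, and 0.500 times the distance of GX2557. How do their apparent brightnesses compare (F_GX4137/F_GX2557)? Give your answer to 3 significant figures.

0.316

L_GX4137/L_GX2557 = (R_GX4137/R_GX2557)²(T_GX4137/T_GX2557)⁴ = (0.500)² × (0.750)⁴ = 0.07910.
F_GX4137/F_GX2557 = (L_GX4137/L_GX2557)/(d_GX4137/d_GX2557)² = 0.07910 / (0.500)² = 0.3164.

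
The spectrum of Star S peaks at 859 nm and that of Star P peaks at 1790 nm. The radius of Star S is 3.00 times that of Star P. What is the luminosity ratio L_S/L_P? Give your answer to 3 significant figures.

Wien's law gives T ∝ 1/λ_max, so T_S/T_P = λ_P/λ_S = 1790/859 = 2.084.
Then L ∝ R²T⁴ gives L_S/L_P = (3.00)² × (2.084)⁴ = 9.000 × 18.86 = 169.7.

170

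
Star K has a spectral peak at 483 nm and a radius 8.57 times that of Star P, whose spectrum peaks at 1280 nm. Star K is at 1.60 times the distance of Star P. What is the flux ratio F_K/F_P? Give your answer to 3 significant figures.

Wien's law: T_K/T_P = λ_P/λ_K = 1280/483 = 2.650.
L_K/L_P = (R_K/R_P)²(T_K/T_P)⁴ = (8.57)²(2.650)⁴ = 3623.
F_K/F_P = (L_K/L_P)/(d_K/d_P)² = 3623/(1.60)² = 1415.

1.42×10^3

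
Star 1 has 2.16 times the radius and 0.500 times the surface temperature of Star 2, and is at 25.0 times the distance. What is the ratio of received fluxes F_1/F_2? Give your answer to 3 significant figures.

4.67×10^-4

L_1/L_2 = (R_1/R_2)²(T_1/T_2)⁴ = (2.16)² × (0.500)⁴ = 0.2916.
F_1/F_2 = (L_1/L_2)/(d_1/d_2)² = 0.2916 / (25.0)² = 4.666×10^-4.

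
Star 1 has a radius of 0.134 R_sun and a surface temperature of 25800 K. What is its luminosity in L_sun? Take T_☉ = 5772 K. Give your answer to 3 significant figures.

7.17 L_sun

L/L_☉ = (R/R_☉)² (T/T_☉)⁴ = (0.134)² × (25800/5772)⁴
       = 0.01796 × (4.470)⁴ = 0.01796 × 399.2 = 7.168.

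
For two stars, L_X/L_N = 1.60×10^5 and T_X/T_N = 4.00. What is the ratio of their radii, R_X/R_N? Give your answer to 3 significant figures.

25.0

L ∝ R²T⁴ gives R ∝ √L / T², so
R_X/R_N = √(1.60×10^5) / (4.00)² = 400.0 / 16.00 = 25.00.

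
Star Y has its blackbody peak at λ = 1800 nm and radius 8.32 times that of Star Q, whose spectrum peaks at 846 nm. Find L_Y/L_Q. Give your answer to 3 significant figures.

Wien's law gives T ∝ 1/λ_max, so T_Y/T_Q = λ_Q/λ_Y = 846/1800 = 0.4700.
Then L ∝ R²T⁴ gives L_Y/L_Q = (8.32)² × (0.4700)⁴ = 69.22 × 0.04880 = 3.378.

3.38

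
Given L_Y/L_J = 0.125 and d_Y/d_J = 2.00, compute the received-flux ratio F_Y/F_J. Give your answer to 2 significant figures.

0.031

F = L/(4πd²), so F_Y/F_J = (L_Y/L_J) / (d_Y/d_J)²
= 0.125 / (2.00)² = 0.125 / 4.000 = 0.03125.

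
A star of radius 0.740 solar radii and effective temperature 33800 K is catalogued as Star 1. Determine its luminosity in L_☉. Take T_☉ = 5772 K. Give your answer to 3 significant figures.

644 L_☉

L/L_☉ = (R/R_☉)² (T/T_☉)⁴ = (0.740)² × (33800/5772)⁴
       = 0.5476 × (5.856)⁴ = 0.5476 × 1176 = 643.9.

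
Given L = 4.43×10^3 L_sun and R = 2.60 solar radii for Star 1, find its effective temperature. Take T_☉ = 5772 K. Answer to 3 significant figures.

2.92×10^4 K

T/T_☉ = (L/L_☉)^(1/4) / (R/R_☉)^(1/2)
T = 5772 × (4.43×10^3)^(1/4) / √(2.60) = 5772 × 8.158 / 1.612 = 2.920×10^4 K.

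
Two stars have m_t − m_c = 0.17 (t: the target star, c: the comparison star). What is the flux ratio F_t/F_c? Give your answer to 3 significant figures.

F_t/F_c = 10^(−(m_t − m_c)/2.5) = 10^(-0.17/2.5) = 10^-0.068 = 0.8551.

0.855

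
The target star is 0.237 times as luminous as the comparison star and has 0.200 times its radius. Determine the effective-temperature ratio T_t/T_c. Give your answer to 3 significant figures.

L ∝ R²T⁴ gives T ∝ (L/R²)^(1/4), so
T_t/T_c = (0.237 / 0.200²)^(1/4) = (5.925)^(1/4) = 1.560.

1.56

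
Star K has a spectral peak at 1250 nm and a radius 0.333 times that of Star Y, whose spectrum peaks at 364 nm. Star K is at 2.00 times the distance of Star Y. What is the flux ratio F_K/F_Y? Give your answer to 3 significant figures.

Wien's law: T_K/T_Y = λ_Y/λ_K = 364/1250 = 0.2912.
L_K/L_Y = (R_K/R_Y)²(T_K/T_Y)⁴ = (0.333)²(0.2912)⁴ = 7.974×10^-4.
F_K/F_Y = (L_K/L_Y)/(d_K/d_Y)² = 7.974×10^-4/(2.00)² = 1.993×10^-4.

1.99×10^-4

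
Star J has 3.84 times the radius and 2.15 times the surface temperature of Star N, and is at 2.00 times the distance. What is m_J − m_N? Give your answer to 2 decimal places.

-4.74

L_J/L_N = (3.84)²(2.15)⁴ = 315.1.
F_J/F_N = (L_J/L_N)/(d_J/d_N)² = 315.1/4.000 = 78.77.
m_J − m_N = −2.5 log₁₀(78.77) = -4.74.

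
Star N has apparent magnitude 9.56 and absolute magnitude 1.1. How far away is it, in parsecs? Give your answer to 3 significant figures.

m − M = 5 log₁₀(d/10 pc)
9.56 − (1.1) = 8.46 = 5 log₁₀(d/10)
d = 10 × 10^(8.46/5) = 10 × 10^1.692 = 492.0 pc.

492 pc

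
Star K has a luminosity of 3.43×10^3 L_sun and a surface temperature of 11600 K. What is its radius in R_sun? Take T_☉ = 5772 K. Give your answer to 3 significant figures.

R/R_☉ = √(L/L_☉) / (T/T_☉)² = √(3.43×10^3) / (2.010)²
       = 58.57 / 4.039 = 14.50.

14.5 R_sun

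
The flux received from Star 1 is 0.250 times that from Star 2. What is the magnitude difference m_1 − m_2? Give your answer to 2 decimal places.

m_1 − m_2 = −2.5 log₁₀(F_1/F_2) = −2.5 log₁₀(0.250) = −2.5 × (-0.602) = 1.505.

1.51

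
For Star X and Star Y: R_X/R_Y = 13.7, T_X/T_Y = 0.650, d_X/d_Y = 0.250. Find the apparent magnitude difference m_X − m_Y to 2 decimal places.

L_X/L_Y = (13.7)²(0.650)⁴ = 33.50.
F_X/F_Y = (L_X/L_Y)/(d_X/d_Y)² = 33.50/0.06250 = 536.1.
m_X − m_Y = −2.5 log₁₀(536.1) = -6.82.

-6.82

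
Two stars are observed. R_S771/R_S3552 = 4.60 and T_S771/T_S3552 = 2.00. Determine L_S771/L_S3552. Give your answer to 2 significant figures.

3.4×10^2

From the Stefan–Boltzmann law, L ∝ R²T⁴, so
L_S771/L_S3552 = (R_S771/R_S3552)² (T_S771/T_S3552)⁴ = (4.60)² × (2.00)⁴ = 21.16 × 16.00 = 338.6.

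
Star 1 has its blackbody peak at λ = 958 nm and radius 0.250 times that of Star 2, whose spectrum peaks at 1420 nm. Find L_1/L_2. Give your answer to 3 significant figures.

0.302

Wien's law gives T ∝ 1/λ_max, so T_1/T_2 = λ_2/λ_1 = 1420/958 = 1.482.
Then L ∝ R²T⁴ gives L_1/L_2 = (0.250)² × (1.482)⁴ = 0.06250 × 4.827 = 0.3017.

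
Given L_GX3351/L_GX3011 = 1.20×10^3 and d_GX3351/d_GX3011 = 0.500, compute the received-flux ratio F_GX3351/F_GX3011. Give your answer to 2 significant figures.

F = L/(4πd²), so F_GX3351/F_GX3011 = (L_GX3351/L_GX3011) / (d_GX3351/d_GX3011)²
= 1.20×10^3 / (0.500)² = 1.20×10^3 / 0.2500 = 4800.

4.8×10^3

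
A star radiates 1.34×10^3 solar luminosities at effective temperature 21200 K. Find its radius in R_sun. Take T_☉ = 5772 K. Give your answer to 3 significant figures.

2.71 R_sun

R/R_☉ = √(L/L_☉) / (T/T_☉)² = √(1.34×10^3) / (3.673)²
       = 36.61 / 13.49 = 2.714.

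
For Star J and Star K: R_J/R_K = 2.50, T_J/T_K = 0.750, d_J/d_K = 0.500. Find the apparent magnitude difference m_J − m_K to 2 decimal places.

-2.25

L_J/L_K = (2.50)²(0.750)⁴ = 1.978.
F_J/F_K = (L_J/L_K)/(d_J/d_K)² = 1.978/0.2500 = 7.910.
m_J − m_K = −2.5 log₁₀(7.910) = -2.25.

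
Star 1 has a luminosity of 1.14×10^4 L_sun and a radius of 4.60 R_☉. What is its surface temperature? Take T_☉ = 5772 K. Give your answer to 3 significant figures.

T/T_☉ = (L/L_☉)^(1/4) / (R/R_☉)^(1/2)
T = 5772 × (1.14×10^4)^(1/4) / √(4.60) = 5772 × 10.33 / 2.145 = 2.781×10^4 K.

2.78×10^4 K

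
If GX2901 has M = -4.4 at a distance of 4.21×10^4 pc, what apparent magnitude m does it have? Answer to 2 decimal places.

m = M + 5 log₁₀(d/10 pc) = -4.4 + 5 log₁₀(4.21×10^4/10)
  = -4.4 + 5 × 3.624 = -4.4 + 18.12 = 13.72.

13.72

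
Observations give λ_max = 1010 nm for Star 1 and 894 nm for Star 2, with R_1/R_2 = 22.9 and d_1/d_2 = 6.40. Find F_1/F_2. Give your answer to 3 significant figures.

Wien's law: T_1/T_2 = λ_2/λ_1 = 894/1010 = 0.8851.
L_1/L_2 = (R_1/R_2)²(T_1/T_2)⁴ = (22.9)²(0.8851)⁴ = 321.9.
F_1/F_2 = (L_1/L_2)/(d_1/d_2)² = 321.9/(6.40)² = 7.859.

7.86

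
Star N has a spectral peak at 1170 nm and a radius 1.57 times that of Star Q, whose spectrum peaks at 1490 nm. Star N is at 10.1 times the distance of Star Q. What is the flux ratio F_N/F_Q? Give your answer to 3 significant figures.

Wien's law: T_N/T_Q = λ_Q/λ_N = 1490/1170 = 1.274.
L_N/L_Q = (R_N/R_Q)²(T_N/T_Q)⁴ = (1.57)²(1.274)⁴ = 6.483.
F_N/F_Q = (L_N/L_Q)/(d_N/d_Q)² = 6.483/(10.1)² = 0.06356.

0.0636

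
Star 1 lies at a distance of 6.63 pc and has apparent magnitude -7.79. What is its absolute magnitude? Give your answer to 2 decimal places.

-6.90

M = m − 5 log₁₀(d/10 pc) = -7.79 − 5 log₁₀(6.63/10)
  = -7.79 − 5 × -0.178 = -7.79 − -0.89 = -6.90.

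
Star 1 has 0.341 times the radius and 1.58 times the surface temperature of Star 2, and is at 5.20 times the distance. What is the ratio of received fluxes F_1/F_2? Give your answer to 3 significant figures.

L_1/L_2 = (R_1/R_2)²(T_1/T_2)⁴ = (0.341)² × (1.58)⁴ = 0.7247.
F_1/F_2 = (L_1/L_2)/(d_1/d_2)² = 0.7247 / (5.20)² = 0.02680.

0.0268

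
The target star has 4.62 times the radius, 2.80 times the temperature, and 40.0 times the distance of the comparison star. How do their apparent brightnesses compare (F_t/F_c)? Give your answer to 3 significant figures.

0.820

L_t/L_c = (R_t/R_c)²(T_t/T_c)⁴ = (4.62)² × (2.80)⁴ = 1312.
F_t/F_c = (L_t/L_c)/(d_t/d_c)² = 1312 / (40.0)² = 0.8200.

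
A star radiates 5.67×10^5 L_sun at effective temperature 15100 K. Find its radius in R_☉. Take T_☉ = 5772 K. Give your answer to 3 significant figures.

R/R_☉ = √(L/L_☉) / (T/T_☉)² = √(5.67×10^5) / (2.616)²
       = 753.0 / 6.844 = 110.0.

110 R_☉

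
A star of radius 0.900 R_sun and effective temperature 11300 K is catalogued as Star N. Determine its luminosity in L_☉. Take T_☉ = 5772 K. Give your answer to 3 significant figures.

L/L_☉ = (R/R_☉)² (T/T_☉)⁴ = (0.900)² × (11300/5772)⁴
       = 0.8100 × (1.958)⁴ = 0.8100 × 14.69 = 11.90.

11.9 L_☉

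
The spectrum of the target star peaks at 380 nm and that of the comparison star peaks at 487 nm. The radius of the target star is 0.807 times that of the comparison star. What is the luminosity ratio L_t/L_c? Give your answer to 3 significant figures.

Wien's law gives T ∝ 1/λ_max, so T_t/T_c = λ_c/λ_t = 487/380 = 1.282.
Then L ∝ R²T⁴ gives L_t/L_c = (0.807)² × (1.282)⁴ = 0.6512 × 2.698 = 1.757.

1.76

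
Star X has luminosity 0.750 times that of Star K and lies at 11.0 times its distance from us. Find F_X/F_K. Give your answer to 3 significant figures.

0.00620

F = L/(4πd²), so F_X/F_K = (L_X/L_K) / (d_X/d_K)²
= 0.750 / (11.0)² = 0.750 / 121.0 = 0.006198.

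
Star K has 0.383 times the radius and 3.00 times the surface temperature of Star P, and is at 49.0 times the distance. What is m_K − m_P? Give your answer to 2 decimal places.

L_K/L_P = (0.383)²(3.00)⁴ = 11.88.
F_K/F_P = (L_K/L_P)/(d_K/d_P)² = 11.88/2401 = 0.004949.
m_K − m_P = −2.5 log₁₀(0.004949) = 5.76.

5.76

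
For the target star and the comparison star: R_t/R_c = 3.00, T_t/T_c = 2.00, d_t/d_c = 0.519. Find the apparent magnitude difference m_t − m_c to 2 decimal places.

L_t/L_c = (3.00)²(2.00)⁴ = 144.0.
F_t/F_c = (L_t/L_c)/(d_t/d_c)² = 144.0/0.2694 = 534.6.
m_t − m_c = −2.5 log₁₀(534.6) = -6.82.

-6.82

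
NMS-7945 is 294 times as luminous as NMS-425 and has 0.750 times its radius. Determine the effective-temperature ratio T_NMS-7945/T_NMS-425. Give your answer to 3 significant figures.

L ∝ R²T⁴ gives T ∝ (L/R²)^(1/4), so
T_NMS-7945/T_NMS-425 = (294 / 0.750²)^(1/4) = (522.7)^(1/4) = 4.781.

4.78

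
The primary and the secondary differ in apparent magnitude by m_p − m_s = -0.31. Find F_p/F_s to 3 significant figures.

1.33

F_p/F_s = 10^(−(m_p − m_s)/2.5) = 10^(0.31/2.5) = 10^0.124 = 1.330.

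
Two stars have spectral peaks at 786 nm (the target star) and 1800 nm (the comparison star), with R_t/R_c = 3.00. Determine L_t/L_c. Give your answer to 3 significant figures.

248

Wien's law gives T ∝ 1/λ_max, so T_t/T_c = λ_c/λ_t = 1800/786 = 2.290.
Then L ∝ R²T⁴ gives L_t/L_c = (3.00)² × (2.290)⁴ = 9.000 × 27.50 = 247.5.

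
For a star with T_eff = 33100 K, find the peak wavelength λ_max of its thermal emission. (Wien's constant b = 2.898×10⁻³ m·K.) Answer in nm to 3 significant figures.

λ_max = b/T = 2.898×10⁻³ / 33100 = 8.76×10^-8 m = 87.55 nm.

87.6 nm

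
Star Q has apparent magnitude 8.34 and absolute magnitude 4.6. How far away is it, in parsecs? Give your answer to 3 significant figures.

56.0 pc

m − M = 5 log₁₀(d/10 pc)
8.34 − (4.6) = 3.74 = 5 log₁₀(d/10)
d = 10 × 10^(3.74/5) = 10 × 10^0.748 = 55.98 pc.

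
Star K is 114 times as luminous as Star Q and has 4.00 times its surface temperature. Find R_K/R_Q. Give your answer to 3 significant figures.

0.667

L ∝ R²T⁴ gives R ∝ √L / T², so
R_K/R_Q = √(114) / (4.00)² = 10.68 / 16.00 = 0.6673.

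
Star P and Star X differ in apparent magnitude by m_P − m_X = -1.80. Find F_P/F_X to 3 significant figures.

F_P/F_X = 10^(−(m_P − m_X)/2.5) = 10^(1.80/2.5) = 10^0.720 = 5.248.

5.25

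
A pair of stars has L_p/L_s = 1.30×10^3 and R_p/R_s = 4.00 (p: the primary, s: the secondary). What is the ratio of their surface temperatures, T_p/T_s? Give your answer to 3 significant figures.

L ∝ R²T⁴ gives T ∝ (L/R²)^(1/4), so
T_p/T_s = (1.30×10^3 / 4.00²)^(1/4) = (81.25)^(1/4) = 3.002.

3.00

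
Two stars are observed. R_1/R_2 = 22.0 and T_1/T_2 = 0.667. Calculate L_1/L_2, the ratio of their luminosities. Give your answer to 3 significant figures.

From the Stefan–Boltzmann law, L ∝ R²T⁴, so
L_1/L_2 = (R_1/R_2)² (T_1/T_2)⁴ = (22.0)² × (0.667)⁴ = 484.0 × 0.1979 = 95.80.

95.8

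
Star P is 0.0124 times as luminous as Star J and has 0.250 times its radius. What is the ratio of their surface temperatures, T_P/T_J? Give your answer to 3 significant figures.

L ∝ R²T⁴ gives T ∝ (L/R²)^(1/4), so
T_P/T_J = (0.0124 / 0.250²)^(1/4) = (0.1984)^(1/4) = 0.6674.

0.667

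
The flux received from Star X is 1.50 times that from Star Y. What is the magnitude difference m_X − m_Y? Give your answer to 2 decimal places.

m_X − m_Y = −2.5 log₁₀(F_X/F_Y) = −2.5 log₁₀(1.50) = −2.5 × (0.176) = -0.440.

-0.44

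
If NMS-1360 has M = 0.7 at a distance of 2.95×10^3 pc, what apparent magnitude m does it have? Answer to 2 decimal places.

m = M + 5 log₁₀(d/10 pc) = 0.7 + 5 log₁₀(2.95×10^3/10)
  = 0.7 + 5 × 2.470 = 0.7 + 12.35 = 13.05.

13.05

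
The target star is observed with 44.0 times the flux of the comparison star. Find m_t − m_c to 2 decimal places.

m_t − m_c = −2.5 log₁₀(F_t/F_c) = −2.5 log₁₀(44.0) = −2.5 × (1.643) = -4.109.

-4.11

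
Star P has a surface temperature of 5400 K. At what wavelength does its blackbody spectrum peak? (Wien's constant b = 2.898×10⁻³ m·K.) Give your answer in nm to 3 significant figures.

λ_max = b/T = 2.898×10⁻³ / 5400 = 5.37×10^-7 m = 536.7 nm.

537 nm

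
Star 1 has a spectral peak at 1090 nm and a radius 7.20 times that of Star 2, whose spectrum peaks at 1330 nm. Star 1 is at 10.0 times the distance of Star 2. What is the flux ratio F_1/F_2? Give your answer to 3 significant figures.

1.15

Wien's law: T_1/T_2 = λ_2/λ_1 = 1330/1090 = 1.220.
L_1/L_2 = (R_1/R_2)²(T_1/T_2)⁴ = (7.20)²(1.220)⁴ = 114.9.
F_1/F_2 = (L_1/L_2)/(d_1/d_2)² = 114.9/(10.0)² = 1.149.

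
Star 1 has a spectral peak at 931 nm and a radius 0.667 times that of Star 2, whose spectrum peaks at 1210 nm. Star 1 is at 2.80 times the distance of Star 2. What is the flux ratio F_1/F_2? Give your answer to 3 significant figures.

0.162

Wien's law: T_1/T_2 = λ_2/λ_1 = 1210/931 = 1.300.
L_1/L_2 = (R_1/R_2)²(T_1/T_2)⁴ = (0.667)²(1.300)⁴ = 1.269.
F_1/F_2 = (L_1/L_2)/(d_1/d_2)² = 1.269/(2.80)² = 0.1619.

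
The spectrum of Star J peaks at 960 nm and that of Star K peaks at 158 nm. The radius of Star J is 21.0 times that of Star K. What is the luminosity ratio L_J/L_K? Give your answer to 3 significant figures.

0.324

Wien's law gives T ∝ 1/λ_max, so T_J/T_K = λ_K/λ_J = 158/960 = 0.1646.
Then L ∝ R²T⁴ gives L_J/L_K = (21.0)² × (0.1646)⁴ = 441.0 × 7.337×10^-4 = 0.3236.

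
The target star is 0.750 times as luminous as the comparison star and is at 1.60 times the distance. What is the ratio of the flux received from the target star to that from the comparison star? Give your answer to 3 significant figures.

0.293

F = L/(4πd²), so F_t/F_c = (L_t/L_c) / (d_t/d_c)²
= 0.750 / (1.60)² = 0.750 / 2.560 = 0.2930.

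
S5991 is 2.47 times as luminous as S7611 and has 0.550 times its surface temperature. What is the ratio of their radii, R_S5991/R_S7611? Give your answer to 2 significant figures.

5.2

L ∝ R²T⁴ gives R ∝ √L / T², so
R_S5991/R_S7611 = √(2.47) / (0.550)² = 1.572 / 0.3025 = 5.195.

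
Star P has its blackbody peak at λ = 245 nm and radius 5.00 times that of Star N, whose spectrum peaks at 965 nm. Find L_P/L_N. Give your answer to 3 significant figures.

Wien's law gives T ∝ 1/λ_max, so T_P/T_N = λ_N/λ_P = 965/245 = 3.939.
Then L ∝ R²T⁴ gives L_P/L_N = (5.00)² × (3.939)⁴ = 25.00 × 240.7 = 6017.

6.02×10^3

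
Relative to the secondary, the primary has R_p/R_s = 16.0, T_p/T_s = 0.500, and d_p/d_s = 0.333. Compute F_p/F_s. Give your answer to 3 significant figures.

144

L_p/L_s = (R_p/R_s)²(T_p/T_s)⁴ = (16.0)² × (0.500)⁴ = 16.00.
F_p/F_s = (L_p/L_s)/(d_p/d_s)² = 16.00 / (0.333)² = 144.3.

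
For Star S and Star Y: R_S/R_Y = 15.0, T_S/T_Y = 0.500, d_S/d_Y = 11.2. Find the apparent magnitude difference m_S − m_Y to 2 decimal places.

2.38

L_S/L_Y = (15.0)²(0.500)⁴ = 14.06.
F_S/F_Y = (L_S/L_Y)/(d_S/d_Y)² = 14.06/125.4 = 0.1121.
m_S − m_Y = −2.5 log₁₀(0.1121) = 2.38.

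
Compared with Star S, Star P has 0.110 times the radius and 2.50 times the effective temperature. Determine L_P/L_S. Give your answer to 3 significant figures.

0.473

From the Stefan–Boltzmann law, L ∝ R²T⁴, so
L_P/L_S = (R_P/R_S)² (T_P/T_S)⁴ = (0.110)² × (2.50)⁴ = 0.01210 × 39.06 = 0.4727.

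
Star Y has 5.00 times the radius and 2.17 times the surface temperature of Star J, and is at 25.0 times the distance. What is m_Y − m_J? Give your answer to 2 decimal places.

L_Y/L_J = (5.00)²(2.17)⁴ = 554.3.
F_Y/F_J = (L_Y/L_J)/(d_Y/d_J)² = 554.3/625.0 = 0.8869.
m_Y − m_J = −2.5 log₁₀(0.8869) = 0.13.

0.13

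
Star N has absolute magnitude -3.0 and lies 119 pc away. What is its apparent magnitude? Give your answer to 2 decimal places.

m = M + 5 log₁₀(d/10 pc) = -3.0 + 5 log₁₀(119/10)
  = -3.0 + 5 × 1.076 = -3.0 + 5.38 = 2.38.

2.38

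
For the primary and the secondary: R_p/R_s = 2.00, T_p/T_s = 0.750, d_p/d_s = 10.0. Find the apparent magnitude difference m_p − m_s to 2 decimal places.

4.74

L_p/L_s = (2.00)²(0.750)⁴ = 1.266.
F_p/F_s = (L_p/L_s)/(d_p/d_s)² = 1.266/100.0 = 0.01266.
m_p − m_s = −2.5 log₁₀(0.01266) = 4.74.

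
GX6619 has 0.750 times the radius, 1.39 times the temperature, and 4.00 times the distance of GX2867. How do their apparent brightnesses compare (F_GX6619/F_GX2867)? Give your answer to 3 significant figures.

0.131

L_GX6619/L_GX2867 = (R_GX6619/R_GX2867)²(T_GX6619/T_GX2867)⁴ = (0.750)² × (1.39)⁴ = 2.100.
F_GX6619/F_GX2867 = (L_GX6619/L_GX2867)/(d_GX6619/d_GX2867)² = 2.100 / (4.00)² = 0.1312.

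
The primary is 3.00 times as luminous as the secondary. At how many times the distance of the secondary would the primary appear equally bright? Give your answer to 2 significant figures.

1.7

Equal flux requires L_p/d_p² = L_s/d_s², so d_p/d_s = √(L_p/L_s)
= √(3.00) = 1.732.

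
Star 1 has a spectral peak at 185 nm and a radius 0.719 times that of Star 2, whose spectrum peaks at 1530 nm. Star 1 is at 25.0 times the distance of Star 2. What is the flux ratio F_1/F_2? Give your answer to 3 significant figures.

Wien's law: T_1/T_2 = λ_2/λ_1 = 1530/185 = 8.270.
L_1/L_2 = (R_1/R_2)²(T_1/T_2)⁴ = (0.719)²(8.270)⁴ = 2418.
F_1/F_2 = (L_1/L_2)/(d_1/d_2)² = 2418/(25.0)² = 3.870.

3.87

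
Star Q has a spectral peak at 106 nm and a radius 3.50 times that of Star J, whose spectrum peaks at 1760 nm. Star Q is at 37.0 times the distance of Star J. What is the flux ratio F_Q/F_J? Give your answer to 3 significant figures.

680

Wien's law: T_Q/T_J = λ_J/λ_Q = 1760/106 = 16.60.
L_Q/L_J = (R_Q/R_J)²(T_Q/T_J)⁴ = (3.50)²(16.60)⁴ = 9.310×10^5.
F_Q/F_J = (L_Q/L_J)/(d_Q/d_J)² = 9.310×10^5/(37.0)² = 680.1.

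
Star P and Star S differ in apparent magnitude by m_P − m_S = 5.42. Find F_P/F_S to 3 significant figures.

0.00679

F_P/F_S = 10^(−(m_P − m_S)/2.5) = 10^(-5.42/2.5) = 10^-2.168 = 0.006792.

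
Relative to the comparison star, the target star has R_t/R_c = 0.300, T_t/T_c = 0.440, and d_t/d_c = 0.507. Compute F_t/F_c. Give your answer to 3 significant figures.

0.0131

L_t/L_c = (R_t/R_c)²(T_t/T_c)⁴ = (0.300)² × (0.440)⁴ = 0.003373.
F_t/F_c = (L_t/L_c)/(d_t/d_c)² = 0.003373 / (0.507)² = 0.01312.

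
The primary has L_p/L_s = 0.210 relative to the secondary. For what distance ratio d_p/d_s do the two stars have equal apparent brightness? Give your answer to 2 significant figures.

0.46

Equal flux requires L_p/d_p² = L_s/d_s², so d_p/d_s = √(L_p/L_s)
= √(0.210) = 0.4583.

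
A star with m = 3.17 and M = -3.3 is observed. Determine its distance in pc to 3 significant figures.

m − M = 5 log₁₀(d/10 pc)
3.17 − (-3.3) = 6.47 = 5 log₁₀(d/10)
d = 10 × 10^(6.47/5) = 10 × 10^1.294 = 196.8 pc.

197 pc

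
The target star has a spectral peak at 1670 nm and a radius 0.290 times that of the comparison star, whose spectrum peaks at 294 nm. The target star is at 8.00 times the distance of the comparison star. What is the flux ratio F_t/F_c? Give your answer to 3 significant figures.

Wien's law: T_t/T_c = λ_c/λ_t = 294/1670 = 0.1760.
L_t/L_c = (R_t/R_c)²(T_t/T_c)⁴ = (0.290)²(0.1760)⁴ = 8.078×10^-5.
F_t/F_c = (L_t/L_c)/(d_t/d_c)² = 8.078×10^-5/(8.00)² = 1.262×10^-6.

1.26×10^-6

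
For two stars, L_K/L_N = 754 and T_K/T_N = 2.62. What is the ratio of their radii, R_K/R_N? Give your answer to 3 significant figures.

L ∝ R²T⁴ gives R ∝ √L / T², so
R_K/R_N = √(754) / (2.62)² = 27.46 / 6.864 = 4.000.

4.00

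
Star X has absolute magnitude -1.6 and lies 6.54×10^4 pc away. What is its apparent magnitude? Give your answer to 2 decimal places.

17.48

m = M + 5 log₁₀(d/10 pc) = -1.6 + 5 log₁₀(6.54×10^4/10)
  = -1.6 + 5 × 3.816 = -1.6 + 19.08 = 17.48.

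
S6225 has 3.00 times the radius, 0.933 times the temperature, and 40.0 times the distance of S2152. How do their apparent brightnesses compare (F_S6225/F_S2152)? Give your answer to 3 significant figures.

L_S6225/L_S2152 = (R_S6225/R_S2152)²(T_S6225/T_S2152)⁴ = (3.00)² × (0.933)⁴ = 6.820.
F_S6225/F_S2152 = (L_S6225/L_S2152)/(d_S6225/d_S2152)² = 6.820 / (40.0)² = 0.004262.

0.00426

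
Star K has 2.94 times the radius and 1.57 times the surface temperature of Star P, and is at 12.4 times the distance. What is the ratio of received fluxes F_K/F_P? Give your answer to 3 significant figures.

0.342

L_K/L_P = (R_K/R_P)²(T_K/T_P)⁴ = (2.94)² × (1.57)⁴ = 52.52.
F_K/F_P = (L_K/L_P)/(d_K/d_P)² = 52.52 / (12.4)² = 0.3415.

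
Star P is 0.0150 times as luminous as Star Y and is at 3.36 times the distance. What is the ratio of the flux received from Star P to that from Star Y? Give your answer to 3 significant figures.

F = L/(4πd²), so F_P/F_Y = (L_P/L_Y) / (d_P/d_Y)²
= 0.0150 / (3.36)² = 0.0150 / 11.29 = 0.001329.

0.00133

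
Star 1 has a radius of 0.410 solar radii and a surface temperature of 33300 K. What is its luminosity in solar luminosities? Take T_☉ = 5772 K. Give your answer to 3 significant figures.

186 solar luminosities

L/L_☉ = (R/R_☉)² (T/T_☉)⁴ = (0.410)² × (33300/5772)⁴
       = 0.1681 × (5.769)⁴ = 0.1681 × 1108 = 186.2.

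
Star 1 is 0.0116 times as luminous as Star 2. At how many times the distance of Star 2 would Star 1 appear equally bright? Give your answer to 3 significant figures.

0.108

Equal flux requires L_1/d_1² = L_2/d_2², so d_1/d_2 = √(L_1/L_2)
= √(0.0116) = 0.1077.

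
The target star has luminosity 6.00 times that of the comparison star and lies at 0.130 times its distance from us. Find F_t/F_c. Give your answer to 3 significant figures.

F = L/(4πd²), so F_t/F_c = (L_t/L_c) / (d_t/d_c)²
= 6.00 / (0.130)² = 6.00 / 0.01690 = 355.0.

355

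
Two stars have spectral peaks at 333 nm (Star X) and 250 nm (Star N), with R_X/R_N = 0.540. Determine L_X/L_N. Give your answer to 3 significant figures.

Wien's law gives T ∝ 1/λ_max, so T_X/T_N = λ_N/λ_X = 250/333 = 0.7508.
Then L ∝ R²T⁴ gives L_X/L_N = (0.540)² × (0.7508)⁴ = 0.2916 × 0.3177 = 0.09263.

0.0926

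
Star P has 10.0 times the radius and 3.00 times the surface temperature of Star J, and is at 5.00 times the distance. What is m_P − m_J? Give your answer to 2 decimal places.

L_P/L_J = (10.0)²(3.00)⁴ = 8100.
F_P/F_J = (L_P/L_J)/(d_P/d_J)² = 8100/25.00 = 324.0.
m_P − m_J = −2.5 log₁₀(324.0) = -6.28.

-6.28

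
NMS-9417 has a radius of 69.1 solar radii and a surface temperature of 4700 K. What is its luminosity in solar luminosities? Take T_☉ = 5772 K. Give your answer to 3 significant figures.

2.10×10^3 solar luminosities

L/L_☉ = (R/R_☉)² (T/T_☉)⁴ = (69.1)² × (4700/5772)⁴
       = 4775 × (0.8143)⁴ = 4775 × 0.4396 = 2099.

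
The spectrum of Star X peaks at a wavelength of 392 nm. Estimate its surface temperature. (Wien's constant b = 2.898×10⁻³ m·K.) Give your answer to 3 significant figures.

T = b/λ_max = 2.898×10⁻³ / (392×10⁻⁹) = 7393 K.

7.39×10^3 K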